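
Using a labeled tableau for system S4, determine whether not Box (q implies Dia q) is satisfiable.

No, unsatisfiable

1. not Box (q implies Dia q), u
2. not (q implies Dia q), v
3. q, v
4. not Dia q, v
5. not q, v
Accessibility: uRu, uRv, vRv
Branch closes: q and not q both at v.
Every branch closes; the branch above is one of them.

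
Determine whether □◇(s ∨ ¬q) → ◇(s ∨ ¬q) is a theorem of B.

Tableau for the negation ¬(□◇(s ∨ ¬q) → ◇(s ∨ ¬q)):
1. ¬(□◇(s ∨ ¬q) → ◇(s ∨ ¬q)), 0
2. □◇(s ∨ ¬q), 0
3. ¬◇(s ∨ ¬q), 0
4. ◇(s ∨ ¬q), 0
5. ¬(s ∨ ¬q), 0
6. ¬s, 0
7. q, 0
8. s ∨ ¬q, 1
9. ◇(s ∨ ¬q), 1
10. ¬(s ∨ ¬q), 1
11. ¬s, 1
12. q, 1
13. ¬q, 1
Accessibility: 0R0, 0R1, 1R0, 1R1
Branch closes: q and ¬q both at 1.
Every branch of the negation's tableau closes; the branch above is one of them.

Valid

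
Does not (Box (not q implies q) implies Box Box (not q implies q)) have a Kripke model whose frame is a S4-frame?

1. not (Box (not q implies q) implies Box Box (not q implies q)), 0
2. Box (not q implies q), 0   [neg-implies-rule on 1]
3. not Box Box (not q implies q), 0   [neg-implies-rule on 1]
4. not q implies q, 0   [Box-rule on 2 via 0R0]
5. q, 0   [implies-rule on 4 (branches; this branch)]
6. not Box (not q implies q), 1   [neg-Box-rule on 3: fresh world 1, 0R1]
7. not q implies q, 1   [Box-rule on 2 via 0R1]
8. q, 1   [implies-rule on 7 (branches; this branch)]
9. not (not q implies q), 2   [neg-Box-rule on 6: fresh world 2, 1R2]
10. not q, 2   [neg-implies-rule on 9]
11. not q implies q, 2   [Box-rule on 2 via 0R2]
12. q, 2   [implies-rule on 11 (branches; this branch)]
Accessibility: 0R0, 0R1, 0R2, 1R1, 1R2, 2R2
Branch closes: q and not q both at 2.
Every branch closes; the branch above is one of them.

Unsatisfiable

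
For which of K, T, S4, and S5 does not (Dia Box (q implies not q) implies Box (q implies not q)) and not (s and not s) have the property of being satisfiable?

S5-tableau for the formula:
1. not (Dia Box (q implies not q) implies Box (q implies not q)) and not (s and not s), w0
2. not (Dia Box (q implies not q) implies Box (q implies not q)), w0
3. not (s and not s), w0
4. Dia Box (q implies not q), w0
5. not Box (q implies not q), w0
6. s, w0
7. Box (q implies not q), w1
8. q implies not q, w0
9. q implies not q, w1
10. not q, w0
11. not q, w1
12. not (q implies not q), w2
13. q, w2
14. q implies not q, w2
15. not q, w2
Accessibility: w0Rw0, w0Rw1, w0Rw2, w1Rw0, w1Rw1, w1Rw2, w2Rw0, w2Rw1, w2Rw2
Branch closes: q and not q both at w2.
Every branch closes (one shown): unsatisfiable in S5.
S4-tableau for the formula:
1. not (Dia Box (q implies not q) implies Box (q implies not q)) and not (s and not s), w0
2. not (Dia Box (q implies not q) implies Box (q implies not q)), w0
3. not (s and not s), w0
4. Dia Box (q implies not q), w0
5. not Box (q implies not q), w0
6. s, w0
7. Box (q implies not q), w1
8. q implies not q, w1
9. not q, w1
10. not (q implies not q), w2
11. q, w2
Accessibility: w0Rw0, w0Rw1, w0Rw2, w1Rw1, w2Rw2
Complete open branch: satisfiable in S4, hence also in K, T (this S4-model is also a K-model and a T-model).

K, T, S4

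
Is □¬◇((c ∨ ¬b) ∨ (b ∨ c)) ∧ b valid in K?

Tableau for the negation ¬(□¬◇((c ∨ ¬b) ∨ (b ∨ c)) ∧ b):
1. ¬(□¬◇((c ∨ ¬b) ∨ (b ∨ c)) ∧ b), 0
2. ¬b, 0   [¬∧-rule on 1 (branches; this branch)]
The negation has an open branch (countermodel exists).

No, not valid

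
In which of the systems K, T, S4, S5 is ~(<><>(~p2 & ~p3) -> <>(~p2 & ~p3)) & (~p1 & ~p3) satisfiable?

T-tableau for the formula:
1. ~(<><>(~p2 & ~p3) -> <>(~p2 & ~p3)) & (~p1 & ~p3), w0
2. ~(<><>(~p2 & ~p3) -> <>(~p2 & ~p3)), w0   [&-rule on 1]
3. ~p1 & ~p3, w0   [&-rule on 1]
4. <><>(~p2 & ~p3), w0   [~->-rule on 2]
5. ~<>(~p2 & ~p3), w0   [~->-rule on 2]
6. ~p1, w0   [&-rule on 3]
7. ~p3, w0   [&-rule on 3]
8. ~(~p2 & ~p3), w0   [~<>-rule on 5 via w0Rw0]
9. p2, w0   [~&-rule on 8 (branches; this branch)]
10. <>(~p2 & ~p3), w1   [<>-rule on 4: fresh world w1, w0Rw1]
11. ~(~p2 & ~p3), w1   [~<>-rule on 5 via w0Rw1]
12. p3, w1   [~&-rule on 11 (branches; this branch)]
13. ~p2 & ~p3, w2   [<>-rule on 10: fresh world w2, w1Rw2]
14. ~p2, w2   [&-rule on 13]
15. ~p3, w2   [&-rule on 13]
Accessibility: w0Rw0, w0Rw1, w1Rw1, w1Rw2, w2Rw2
Complete open branch: satisfiable in T, hence also in K (this T-model is also a K-model).
S4-tableau for the formula:
1. ~(<><>(~p2 & ~p3) -> <>(~p2 & ~p3)) & (~p1 & ~p3), w0
2. ~(<><>(~p2 & ~p3) -> <>(~p2 & ~p3)), w0   [&-rule on 1]
3. ~p1 & ~p3, w0   [&-rule on 1]
4. <><>(~p2 & ~p3), w0   [~->-rule on 2]
5. ~<>(~p2 & ~p3), w0   [~->-rule on 2]
6. ~p1, w0   [&-rule on 3]
7. ~p3, w0   [&-rule on 3]
8. ~(~p2 & ~p3), w0   [~<>-rule on 5 via w0Rw0]
9. p2, w0   [~&-rule on 8 (branches; this branch)]
10. <>(~p2 & ~p3), w1   [<>-rule on 4: fresh world w1, w0Rw1]
11. ~(~p2 & ~p3), w1   [~<>-rule on 5 via w0Rw1]
12. p3, w1   [~&-rule on 11 (branches; this branch)]
13. ~p2 & ~p3, w2   [<>-rule on 10: fresh world w2, w1Rw2]
14. ~p2, w2   [&-rule on 13]
15. ~p3, w2   [&-rule on 13]
16. ~(~p2 & ~p3), w2   [~<>-rule on 5 via w0Rw2]
17. p3, w2   [~&-rule on 16 (branches; this branch)]
Accessibility: w0Rw0, w0Rw1, w0Rw2, w1Rw1, w1Rw2, w2Rw2
Branch closes: p3 and ~p3 both at w2.
Every branch closes (one shown): unsatisfiable in S4, hence also in S5 (every S5-frame is an S4-frame).

K, T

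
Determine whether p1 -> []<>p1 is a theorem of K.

Tableau for the negation ~(p1 -> []<>p1):
1. ~(p1 -> []<>p1), u
2. p1, u
3. ~[]<>p1, u
4. ~<>p1, v
Accessibility: uRv
The negation has an open branch (countermodel exists).

Not valid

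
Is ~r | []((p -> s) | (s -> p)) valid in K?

Yes, valid

Tableau for the negation ~(~r | []((p -> s) | (s -> p))):
1. ~(~r | []((p -> s) | (s -> p))), w0
2. r, w0
3. ~[]((p -> s) | (s -> p)), w0
4. ~((p -> s) | (s -> p)), w1
5. ~(p -> s), w1
6. ~(s -> p), w1
7. p, w1
8. ~s, w1
9. s, w1
10. ~p, w1
Accessibility: w0Rw1
Branch closes: s and ~s both at w1.
All branches of the negation close; one closing branch shown above.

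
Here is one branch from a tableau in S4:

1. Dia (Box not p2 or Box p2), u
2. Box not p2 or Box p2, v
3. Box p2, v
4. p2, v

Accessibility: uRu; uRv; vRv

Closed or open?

Open

No atom appears with both signs at the same world.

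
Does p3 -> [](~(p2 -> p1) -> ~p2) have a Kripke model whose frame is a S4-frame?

1. p3 -> [](~(p2 -> p1) -> ~p2), u
2. [](~(p2 -> p1) -> ~p2), u
3. ~(p2 -> p1) -> ~p2, u
4. ~p2, u
Accessibility: uRu

Yes, satisfiable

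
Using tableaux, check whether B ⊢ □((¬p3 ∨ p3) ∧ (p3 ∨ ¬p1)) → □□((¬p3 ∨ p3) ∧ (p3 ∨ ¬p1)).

No, not valid

Tableau for the negation ¬(□((¬p3 ∨ p3) ∧ (p3 ∨ ¬p1)) → □□((¬p3 ∨ p3) ∧ (p3 ∨ ¬p1))):
1. ¬(□((¬p3 ∨ p3) ∧ (p3 ∨ ¬p1)) → □□((¬p3 ∨ p3) ∧ (p3 ∨ ¬p1))), u
2. □((¬p3 ∨ p3) ∧ (p3 ∨ ¬p1)), u
3. ¬□□((¬p3 ∨ p3) ∧ (p3 ∨ ¬p1)), u
4. (¬p3 ∨ p3) ∧ (p3 ∨ ¬p1), u
5. ¬p3 ∨ p3, u
6. p3 ∨ ¬p1, u
7. p3, u
8. ¬p1, u
9. ¬□((¬p3 ∨ p3) ∧ (p3 ∨ ¬p1)), v
10. (¬p3 ∨ p3) ∧ (p3 ∨ ¬p1), v
11. ¬p3 ∨ p3, v
12. p3 ∨ ¬p1, v
13. p3, v
14. ¬p1, v
15. ¬((¬p3 ∨ p3) ∧ (p3 ∨ ¬p1)), w
16. ¬(p3 ∨ ¬p1), w
17. ¬p3, w
18. p1, w
Accessibility: uRu, uRv, vRu, vRv, vRw, wRv, wRw
The negation has an open branch (countermodel exists).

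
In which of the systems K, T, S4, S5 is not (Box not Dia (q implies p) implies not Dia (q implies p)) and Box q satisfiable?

K-tableau for the formula:
1. not (Box not Dia (q implies p) implies not Dia (q implies p)) and Box q, w0
2. not (Box not Dia (q implies p) implies not Dia (q implies p)), w0   [and-rule on 1]
3. Box q, w0   [and-rule on 1]
4. Box not Dia (q implies p), w0   [neg-implies-rule on 2]
5. Dia (q implies p), w0   [neg-implies-rule on 2]
6. q implies p, w1   [Dia-rule on 5: fresh world w1, w0Rw1]
7. q, w1   [Box-rule on 3 via w0Rw1]
8. not Dia (q implies p), w1   [Box-rule on 4 via w0Rw1]
9. p, w1   [implies-rule on 6 (branches; this branch)]
Accessibility: w0Rw1
Complete open branch: satisfiable in K.
T-tableau for the formula:
1. not (Box not Dia (q implies p) implies not Dia (q implies p)) and Box q, w0
2. not (Box not Dia (q implies p) implies not Dia (q implies p)), w0   [and-rule on 1]
3. Box q, w0   [and-rule on 1]
4. Box not Dia (q implies p), w0   [neg-implies-rule on 2]
5. Dia (q implies p), w0   [neg-implies-rule on 2]
6. q, w0   [Box-rule on 3 via w0Rw0]
7. not Dia (q implies p), w0   [Box-rule on 4 via w0Rw0]
8. not (q implies p), w0   [neg-Dia-rule on 7 via w0Rw0]
9. not p, w0   [neg-implies-rule on 8]
10. q implies p, w1   [Dia-rule on 5: fresh world w1, w0Rw1]
11. q, w1   [Box-rule on 3 via w0Rw1]
12. not Dia (q implies p), w1   [Box-rule on 4 via w0Rw1]
13. not (q implies p), w1   [neg-Dia-rule on 7 via w0Rw1]
14. not p, w1   [neg-implies-rule on 13]
15. p, w1   [implies-rule on 10 (branches; this branch)]
Accessibility: w0Rw0, w0Rw1, w1Rw1
Branch closes: p and not p both at w1.
Every branch closes (one shown): unsatisfiable in T, hence also in S4, S5 (every S4/S5-frame is a T-frame).

K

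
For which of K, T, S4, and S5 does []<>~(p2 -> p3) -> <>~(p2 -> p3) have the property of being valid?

K-tableau for the negation ~([]<>~(p2 -> p3) -> <>~(p2 -> p3)):
1. ~([]<>~(p2 -> p3) -> <>~(p2 -> p3)), u
2. []<>~(p2 -> p3), u   [~->-rule on 1]
3. ~<>~(p2 -> p3), u   [~->-rule on 1]
Complete open branch: countermodel on a K-frame, so not valid in K.
T-tableau for the negation ~([]<>~(p2 -> p3) -> <>~(p2 -> p3)):
1. ~([]<>~(p2 -> p3) -> <>~(p2 -> p3)), u
2. []<>~(p2 -> p3), u   [~->-rule on 1]
3. ~<>~(p2 -> p3), u   [~->-rule on 1]
4. <>~(p2 -> p3), u   [[]-rule on 2 via uRu]
5. p2 -> p3, u   [~<>-rule on 3 via uRu]
6. p3, u   [->-rule on 5 (branches; this branch)]
7. ~(p2 -> p3), v   [<>-rule on 4: fresh world v, uRv]
8. p2, v   [~->-rule on 7]
9. ~p3, v   [~->-rule on 7]
10. <>~(p2 -> p3), v   [[]-rule on 2 via uRv]
11. p2 -> p3, v   [~<>-rule on 3 via uRv]
12. p3, v   [->-rule on 11 (branches; this branch)]
Accessibility: uRu, uRv, vRv
Branch closes: p3 and ~p3 both at v.
Every branch closes (one shown): valid in T, hence also in S4, S5 (every theorem of T is a theorem of S4 and S5).

T, S4, S5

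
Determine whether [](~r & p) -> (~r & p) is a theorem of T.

Valid

Tableau for the negation ~([](~r & p) -> (~r & p)):
1. ~([](~r & p) -> (~r & p)), u
2. [](~r & p), u   [~->-rule on 1]
3. ~(~r & p), u   [~->-rule on 1]
4. ~r & p, u   [[]-rule on 2 via uRu]
5. ~r, u   [&-rule on 4]
6. p, u   [&-rule on 4]
7. ~p, u   [~&-rule on 3 (branches; this branch)]
Accessibility: uRu
Branch closes: p and ~p both at u.
Every branch of the negation's tableau closes; the branch above is one of them.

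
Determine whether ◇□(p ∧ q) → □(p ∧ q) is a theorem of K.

No, not valid

Tableau for the negation ¬(◇□(p ∧ q) → □(p ∧ q)):
1. ¬(◇□(p ∧ q) → □(p ∧ q)), u
2. ◇□(p ∧ q), u
3. ¬□(p ∧ q), u
4. □(p ∧ q), v
5. ¬(p ∧ q), w
6. ¬q, w
Accessibility: uRv, uRw
The negation has an open branch (countermodel exists).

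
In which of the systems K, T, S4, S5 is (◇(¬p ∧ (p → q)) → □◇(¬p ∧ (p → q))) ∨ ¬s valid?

S5

S5-tableau for the negation ¬((◇(¬p ∧ (p → q)) → □◇(¬p ∧ (p → q))) ∨ ¬s):
1. ¬((◇(¬p ∧ (p → q)) → □◇(¬p ∧ (p → q))) ∨ ¬s), w0
2. ¬(◇(¬p ∧ (p → q)) → □◇(¬p ∧ (p → q))), w0
3. s, w0
4. ◇(¬p ∧ (p → q)), w0
5. ¬□◇(¬p ∧ (p → q)), w0
6. ¬p ∧ (p → q), w1
7. ¬p, w1
8. p → q, w1
9. q, w1
10. ¬◇(¬p ∧ (p → q)), w2
11. ¬(¬p ∧ (p → q)), w0
12. ¬(¬p ∧ (p → q)), w1
13. ¬(¬p ∧ (p → q)), w2
14. ¬(p → q), w0
15. p, w0
16. ¬q, w0
17. ¬(p → q), w1
18. p, w1
19. ¬q, w1
Accessibility: w0Rw0, w0Rw1, w0Rw2, w1Rw0, w1Rw1, w1Rw2, w2Rw0, w2Rw1, w2Rw2
Branch closes: p and ¬p both at w1.
Every branch closes (one shown): valid in S5.
S4-tableau for the negation ¬((◇(¬p ∧ (p → q)) → □◇(¬p ∧ (p → q))) ∨ ¬s):
1. ¬((◇(¬p ∧ (p → q)) → □◇(¬p ∧ (p → q))) ∨ ¬s), w0
2. ¬(◇(¬p ∧ (p → q)) → □◇(¬p ∧ (p → q))), w0
3. s, w0
4. ◇(¬p ∧ (p → q)), w0
5. ¬□◇(¬p ∧ (p → q)), w0
6. ¬p ∧ (p → q), w1
7. ¬p, w1
8. p → q, w1
9. q, w1
10. ¬◇(¬p ∧ (p → q)), w2
11. ¬(¬p ∧ (p → q)), w2
12. ¬(p → q), w2
13. p, w2
14. ¬q, w2
Accessibility: w0Rw0, w0Rw1, w0Rw2, w1Rw1, w2Rw2
Complete open branch: countermodel on an S4-frame, so not valid in S4, nor in K, T (the same frame is also a K-frame and a T-frame).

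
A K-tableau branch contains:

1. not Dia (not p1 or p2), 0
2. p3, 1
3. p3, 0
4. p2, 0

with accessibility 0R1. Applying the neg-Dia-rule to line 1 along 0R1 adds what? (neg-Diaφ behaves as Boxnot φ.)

neg-Diaφ behaves as Boxnot φ: propagate the negated body to each accessible world.

not (not p1 or p2), 1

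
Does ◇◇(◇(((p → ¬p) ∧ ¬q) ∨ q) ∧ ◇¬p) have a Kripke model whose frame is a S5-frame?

Yes, satisfiable

1. ◇◇(◇(((p → ¬p) ∧ ¬q) ∨ q) ∧ ◇¬p), 0
2. ◇(◇(((p → ¬p) ∧ ¬q) ∨ q) ∧ ◇¬p), 1
3. ◇(((p → ¬p) ∧ ¬q) ∨ q) ∧ ◇¬p, 2
4. ◇(((p → ¬p) ∧ ¬q) ∨ q), 2
5. ◇¬p, 2
6. ((p → ¬p) ∧ ¬q) ∨ q, 3
7. q, 3
8. ¬p, 4
Accessibility: 0R0, 0R1, 0R2, 0R3, 0R4, 1R0, 1R1, 1R2, 1R3, 1R4, 2R0, 2R1, 2R2, 2R3, 2R4, 3R0, 3R1, 3R2, 3R3, 3R4, 4R0, 4R1, 4R2, 4R3, 4R4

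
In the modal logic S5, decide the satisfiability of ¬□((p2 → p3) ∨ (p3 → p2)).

No, unsatisfiable

1. ¬□((p2 → p3) ∨ (p3 → p2)), u
2. ¬((p2 → p3) ∨ (p3 → p2)), v
3. ¬(p2 → p3), v
4. ¬(p3 → p2), v
5. p2, v
6. ¬p3, v
7. p3, v
8. ¬p2, v
Accessibility: uRu, uRv, vRu, vRv
Branch closes: p3 and ¬p3 both at v.
Every branch closes; the branch above is one of them.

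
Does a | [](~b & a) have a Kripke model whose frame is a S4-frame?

Satisfiable (open branch found)

1. a | [](~b & a), w0
2. [](~b & a), w0
3. ~b & a, w0
4. ~b, w0
5. a, w0
Accessibility: w0Rw0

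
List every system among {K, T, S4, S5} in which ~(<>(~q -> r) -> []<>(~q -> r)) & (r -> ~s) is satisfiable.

K, T, S4

S4-tableau for the formula:
1. ~(<>(~q -> r) -> []<>(~q -> r)) & (r -> ~s), w0
2. ~(<>(~q -> r) -> []<>(~q -> r)), w0   [&-rule on 1]
3. r -> ~s, w0   [&-rule on 1]
4. <>(~q -> r), w0   [~->-rule on 2]
5. ~[]<>(~q -> r), w0   [~->-rule on 2]
6. ~s, w0   [->-rule on 3 (branches; this branch)]
7. ~q -> r, w1   [<>-rule on 4: fresh world w1, w0Rw1]
8. r, w1   [->-rule on 7 (branches; this branch)]
9. ~<>(~q -> r), w2   [~[]-rule on 5: fresh world w2, w0Rw2]
10. ~(~q -> r), w2   [~<>-rule on 9 via w2Rw2]
11. ~q, w2   [~->-rule on 10]
12. ~r, w2   [~->-rule on 10]
Accessibility: w0Rw0, w0Rw1, w0Rw2, w1Rw1, w2Rw2
Complete open branch: satisfiable in S4, hence also in K, T (this S4-model is also a K-model and a T-model).
S5-tableau for the formula:
1. ~(<>(~q -> r) -> []<>(~q -> r)) & (r -> ~s), w0
2. ~(<>(~q -> r) -> []<>(~q -> r)), w0   [&-rule on 1]
3. r -> ~s, w0   [&-rule on 1]
4. <>(~q -> r), w0   [~->-rule on 2]
5. ~[]<>(~q -> r), w0   [~->-rule on 2]
6. ~s, w0   [->-rule on 3 (branches; this branch)]
7. ~q -> r, w1   [<>-rule on 4: fresh world w1, w0Rw1]
8. r, w1   [->-rule on 7 (branches; this branch)]
9. ~<>(~q -> r), w2   [~[]-rule on 5: fresh world w2, w0Rw2]
10. ~(~q -> r), w0   [~<>-rule on 9 via w2Rw0]
11. ~q, w0   [~->-rule on 10]
12. ~r, w0   [~->-rule on 10]
13. ~(~q -> r), w1   [~<>-rule on 9 via w2Rw1]
14. ~q, w1   [~->-rule on 13]
15. ~r, w1   [~->-rule on 13]
Accessibility: w0Rw0, w0Rw1, w0Rw2, w1Rw0, w1Rw1, w1Rw2, w2Rw0, w2Rw1, w2Rw2
Branch closes: r and ~r both at w1.
Every branch closes (one shown): unsatisfiable in S5.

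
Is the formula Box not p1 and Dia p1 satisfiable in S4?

1. Box not p1 and Dia p1, w0
2. Box not p1, w0   [and-rule on 1]
3. Dia p1, w0   [and-rule on 1]
4. not p1, w0   [Box-rule on 2 via w0Rw0]
5. p1, w1   [Dia-rule on 3: fresh world w1, w0Rw1]
6. not p1, w1   [Box-rule on 2 via w0Rw1]
Accessibility: w0Rw0, w0Rw1, w1Rw1
Branch closes: p1 and not p1 both at w1.
Every branch closes; the branch above is one of them.

No, unsatisfiable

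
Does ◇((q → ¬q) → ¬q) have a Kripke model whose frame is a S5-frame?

Satisfiable (open branch found)

1. ◇((q → ¬q) → ¬q), w0
2. (q → ¬q) → ¬q, w1   [◇-rule on 1: fresh world w1, w0Rw1]
3. ¬q, w1   [→-rule on 2 (branches; this branch)]
Accessibility: w0Rw0, w0Rw1, w1Rw0, w1Rw1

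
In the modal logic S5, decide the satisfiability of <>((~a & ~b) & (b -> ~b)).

1. <>((~a & ~b) & (b -> ~b)), u
2. (~a & ~b) & (b -> ~b), v
3. ~a & ~b, v
4. b -> ~b, v
5. ~a, v
6. ~b, v
Accessibility: uRu, uRv, vRu, vRv

Yes, satisfiable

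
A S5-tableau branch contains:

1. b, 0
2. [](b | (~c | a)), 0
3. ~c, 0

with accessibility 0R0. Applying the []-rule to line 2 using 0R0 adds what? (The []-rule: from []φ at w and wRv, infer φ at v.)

b | (~c | a), 0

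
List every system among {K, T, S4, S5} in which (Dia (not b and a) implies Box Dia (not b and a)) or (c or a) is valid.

S5

S5-tableau for the negation not ((Dia (not b and a) implies Box Dia (not b and a)) or (c or a)):
1. not ((Dia (not b and a) implies Box Dia (not b and a)) or (c or a)), u
2. not (Dia (not b and a) implies Box Dia (not b and a)), u
3. not (c or a), u
4. Dia (not b and a), u
5. not Box Dia (not b and a), u
6. not c, u
7. not a, u
8. not b and a, v
9. not b, v
10. a, v
11. not Dia (not b and a), w
12. not (not b and a), u
13. not (not b and a), v
14. not (not b and a), w
15. not a, v
Accessibility: uRu, uRv, uRw, vRu, vRv, vRw, wRu, wRv, wRw
Branch closes: a and not a both at v.
Every branch closes (one shown): valid in S5.
S4-tableau for the negation not ((Dia (not b and a) implies Box Dia (not b and a)) or (c or a)):
1. not ((Dia (not b and a) implies Box Dia (not b and a)) or (c or a)), u
2. not (Dia (not b and a) implies Box Dia (not b and a)), u
3. not (c or a), u
4. Dia (not b and a), u
5. not Box Dia (not b and a), u
6. not c, u
7. not a, u
8. not b and a, v
9. not b, v
10. a, v
11. not Dia (not b and a), w
12. not (not b and a), w
13. not a, w
Accessibility: uRu, uRv, uRw, vRv, wRw
Complete open branch: countermodel on an S4-frame, so not valid in S4, nor in K, T (the same frame is also a K-frame and a T-frame).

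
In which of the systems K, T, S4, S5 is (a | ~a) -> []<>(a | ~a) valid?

T, S4, S5

K-tableau for the negation ~((a | ~a) -> []<>(a | ~a)):
1. ~((a | ~a) -> []<>(a | ~a)), 0
2. a | ~a, 0
3. ~[]<>(a | ~a), 0
4. ~a, 0
5. ~<>(a | ~a), 1
Accessibility: 0R1
Complete open branch: countermodel on a K-frame, so not valid in K.
T-tableau for the negation ~((a | ~a) -> []<>(a | ~a)):
1. ~((a | ~a) -> []<>(a | ~a)), 0
2. a | ~a, 0
3. ~[]<>(a | ~a), 0
4. ~a, 0
5. ~<>(a | ~a), 1
6. ~(a | ~a), 1
7. ~a, 1
8. a, 1
Accessibility: 0R0, 0R1, 1R1
Branch closes: a and ~a both at 1.
Every branch closes (one shown): valid in T, hence also in S4, S5 (every theorem of T is a theorem of S4 and S5).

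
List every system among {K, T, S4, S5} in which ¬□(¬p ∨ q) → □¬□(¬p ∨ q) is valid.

S4-tableau for the negation ¬(¬□(¬p ∨ q) → □¬□(¬p ∨ q)):
1. ¬(¬□(¬p ∨ q) → □¬□(¬p ∨ q)), u
2. ¬□(¬p ∨ q), u
3. ¬□¬□(¬p ∨ q), u
4. ¬(¬p ∨ q), v
5. p, v
6. ¬q, v
7. □(¬p ∨ q), w
8. ¬p ∨ q, w
9. q, w
Accessibility: uRu, uRv, uRw, vRv, wRw
Complete open branch: countermodel on an S4-frame, so not valid in S4, nor in K, T (the same frame is also a K-frame and a T-frame).
S5-tableau for the negation ¬(¬□(¬p ∨ q) → □¬□(¬p ∨ q)):
1. ¬(¬□(¬p ∨ q) → □¬□(¬p ∨ q)), u
2. ¬□(¬p ∨ q), u
3. ¬□¬□(¬p ∨ q), u
4. ¬(¬p ∨ q), v
5. p, v
6. ¬q, v
7. □(¬p ∨ q), w
8. ¬p ∨ q, u
9. ¬p ∨ q, v
10. ¬p ∨ q, w
11. q, u
12. q, v
Accessibility: uRu, uRv, uRw, vRu, vRv, vRw, wRu, wRv, wRw
Branch closes: q and ¬q both at v.
Every branch closes (one shown): valid in S5.

S5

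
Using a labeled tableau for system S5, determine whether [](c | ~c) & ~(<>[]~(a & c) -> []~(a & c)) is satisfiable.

1. [](c | ~c) & ~(<>[]~(a & c) -> []~(a & c)), 0
2. [](c | ~c), 0   [&-rule on 1]
3. ~(<>[]~(a & c) -> []~(a & c)), 0   [&-rule on 1]
4. <>[]~(a & c), 0   [~->-rule on 3]
5. ~[]~(a & c), 0   [~->-rule on 3]
6. c | ~c, 0   [[]-rule on 2 via 0R0]
7. ~c, 0   [|-rule on 6 (branches; this branch)]
8. []~(a & c), 1   [<>-rule on 4: fresh world 1, 0R1]
9. c | ~c, 1   [[]-rule on 2 via 0R1]
10. ~(a & c), 0   [[]-rule on 8 via 1R0]
11. ~(a & c), 1   [[]-rule on 8 via 1R1]
12. ~c, 1   [|-rule on 9 (branches; this branch)]
13. a & c, 2   [~[]-rule on 5: fresh world 2, 0R2]
14. a, 2   [&-rule on 13]
15. c, 2   [&-rule on 13]
16. c | ~c, 2   [[]-rule on 2 via 0R2]
17. ~(a & c), 2   [[]-rule on 8 via 1R2]
18. ~c, 2   [~&-rule on 17 (branches; this branch)]
Accessibility: 0R0, 0R1, 0R2, 1R0, 1R1, 1R2, 2R0, 2R1, 2R2
Branch closes: c and ~c both at 2.
Every branch closes; the branch above is one of them.

Unsatisfiable (every branch closes)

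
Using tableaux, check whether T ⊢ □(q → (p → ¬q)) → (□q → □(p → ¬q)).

Yes, valid

Tableau for the negation ¬(□(q → (p → ¬q)) → (□q → □(p → ¬q))):
1. ¬(□(q → (p → ¬q)) → (□q → □(p → ¬q))), u
2. □(q → (p → ¬q)), u
3. ¬(□q → □(p → ¬q)), u
4. □q, u
5. ¬□(p → ¬q), u
6. q → (p → ¬q), u
7. q, u
8. p → ¬q, u
9. ¬p, u
10. ¬(p → ¬q), v
11. p, v
12. q, v
13. q → (p → ¬q), v
14. p → ¬q, v
15. ¬q, v
Accessibility: uRu, uRv, vRv
Branch closes: q and ¬q both at v.
Every branch of the negation's tableau closes; the branch above is one of them.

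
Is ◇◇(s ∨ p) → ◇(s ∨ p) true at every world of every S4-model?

Tableau for the negation ¬(◇◇(s ∨ p) → ◇(s ∨ p)):
1. ¬(◇◇(s ∨ p) → ◇(s ∨ p)), u
2. ◇◇(s ∨ p), u   [¬→-rule on 1]
3. ¬◇(s ∨ p), u   [¬→-rule on 1]
4. ¬(s ∨ p), u   [¬◇-rule on 3 via uRu]
5. ¬s, u   [¬∨-rule on 4]
6. ¬p, u   [¬∨-rule on 4]
7. ◇(s ∨ p), v   [◇-rule on 2: fresh world v, uRv]
8. ¬(s ∨ p), v   [¬◇-rule on 3 via uRv]
9. ¬s, v   [¬∨-rule on 8]
10. ¬p, v   [¬∨-rule on 8]
11. s ∨ p, w   [◇-rule on 7: fresh world w, vRw]
12. ¬(s ∨ p), w   [¬◇-rule on 3 via uRw]
13. ¬s, w   [¬∨-rule on 12]
14. ¬p, w   [¬∨-rule on 12]
15. p, w   [∨-rule on 11 (branches; this branch)]
Accessibility: uRu, uRv, uRw, vRv, vRw, wRw
Branch closes: p and ¬p both at w.
All branches of the negation close; one closing branch shown above.

Valid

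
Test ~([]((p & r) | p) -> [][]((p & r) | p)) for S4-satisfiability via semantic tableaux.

1. ~([]((p & r) | p) -> [][]((p & r) | p)), u
2. []((p & r) | p), u   [~->-rule on 1]
3. ~[][]((p & r) | p), u   [~->-rule on 1]
4. (p & r) | p, u   [[]-rule on 2 via uRu]
5. p & r, u   [|-rule on 4 (branches; this branch)]
6. p, u   [&-rule on 5]
7. r, u   [&-rule on 5]
8. ~[]((p & r) | p), v   [~[]-rule on 3: fresh world v, uRv]
9. (p & r) | p, v   [[]-rule on 2 via uRv]
10. p & r, v   [|-rule on 9 (branches; this branch)]
11. p, v   [&-rule on 10]
12. r, v   [&-rule on 10]
13. ~((p & r) | p), w   [~[]-rule on 8: fresh world w, vRw]
14. ~(p & r), w   [~|-rule on 13]
15. ~p, w   [~|-rule on 13]
16. (p & r) | p, w   [[]-rule on 2 via uRw]
17. ~r, w   [~&-rule on 14 (branches; this branch)]
18. p & r, w   [|-rule on 16 (branches; this branch)]
19. p, w   [&-rule on 18]
20. r, w   [&-rule on 18]
Accessibility: uRu, uRv, uRw, vRv, vRw, wRw
Branch closes: p and ~p both at w.
All branches of the tableau close; one closing branch shown above.

Unsatisfiable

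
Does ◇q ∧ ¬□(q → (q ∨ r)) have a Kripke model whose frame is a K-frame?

1. ◇q ∧ ¬□(q → (q ∨ r)), u
2. ◇q, u
3. ¬□(q → (q ∨ r)), u
4. q, v
5. ¬(q → (q ∨ r)), w
6. q, w
7. ¬(q ∨ r), w
8. ¬q, w
9. ¬r, w
Accessibility: uRv, uRw
Branch closes: q and ¬q both at w.
Every branch closes; the branch above is one of them.

Unsatisfiable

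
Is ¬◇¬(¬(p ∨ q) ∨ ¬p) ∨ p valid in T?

Not valid

Tableau for the negation ¬(¬◇¬(¬(p ∨ q) ∨ ¬p) ∨ p):
1. ¬(¬◇¬(¬(p ∨ q) ∨ ¬p) ∨ p), 0
2. ◇¬(¬(p ∨ q) ∨ ¬p), 0
3. ¬p, 0
4. ¬(¬(p ∨ q) ∨ ¬p), 1
5. p ∨ q, 1
6. p, 1
7. q, 1
Accessibility: 0R0, 0R1, 1R1
The negation has an open branch (countermodel exists).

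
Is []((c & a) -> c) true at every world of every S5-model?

Yes, valid

Tableau for the negation ~[]((c & a) -> c):
1. ~[]((c & a) -> c), u
2. ~((c & a) -> c), v
3. c & a, v
4. ~c, v
5. c, v
6. a, v
Accessibility: uRu, uRv, vRu, vRv
Branch closes: c and ~c both at v.
Every branch of the negation's tableau closes; the branch above is one of them.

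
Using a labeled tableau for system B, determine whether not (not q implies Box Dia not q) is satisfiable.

No, unsatisfiable

1. not (not q implies Box Dia not q), w0
2. not q, w0
3. not Box Dia not q, w0
4. not Dia not q, w1
5. q, w0
Accessibility: w0Rw0, w0Rw1, w1Rw0, w1Rw1
Branch closes: q and not q both at w0.
All branches of the tableau close; one closing branch shown above.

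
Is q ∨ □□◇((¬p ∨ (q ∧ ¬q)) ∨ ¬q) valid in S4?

Tableau for the negation ¬(q ∨ □□◇((¬p ∨ (q ∧ ¬q)) ∨ ¬q)):
1. ¬(q ∨ □□◇((¬p ∨ (q ∧ ¬q)) ∨ ¬q)), u
2. ¬q, u
3. ¬□□◇((¬p ∨ (q ∧ ¬q)) ∨ ¬q), u
4. ¬□◇((¬p ∨ (q ∧ ¬q)) ∨ ¬q), v
5. ¬◇((¬p ∨ (q ∧ ¬q)) ∨ ¬q), w
6. ¬((¬p ∨ (q ∧ ¬q)) ∨ ¬q), w
7. ¬(¬p ∨ (q ∧ ¬q)), w
8. q, w
9. p, w
10. ¬(q ∧ ¬q), w
Accessibility: uRu, uRv, uRw, vRv, vRw, wRw
The negation has an open branch (countermodel exists).

No, not valid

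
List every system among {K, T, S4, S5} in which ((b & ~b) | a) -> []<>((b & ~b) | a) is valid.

S5

S5-tableau for the negation ~(((b & ~b) | a) -> []<>((b & ~b) | a)):
1. ~(((b & ~b) | a) -> []<>((b & ~b) | a)), 0
2. (b & ~b) | a, 0   [~->-rule on 1]
3. ~[]<>((b & ~b) | a), 0   [~->-rule on 1]
4. a, 0   [|-rule on 2 (branches; this branch)]
5. ~<>((b & ~b) | a), 1   [~[]-rule on 3: fresh world 1, 0R1]
6. ~((b & ~b) | a), 0   [~<>-rule on 5 via 1R0]
7. ~(b & ~b), 0   [~|-rule on 6]
8. ~a, 0   [~|-rule on 6]
Accessibility: 0R0, 0R1, 1R0, 1R1
Branch closes: a and ~a both at 0.
Every branch closes (one shown): valid in S5.
S4-tableau for the negation ~(((b & ~b) | a) -> []<>((b & ~b) | a)):
1. ~(((b & ~b) | a) -> []<>((b & ~b) | a)), 0
2. (b & ~b) | a, 0   [~->-rule on 1]
3. ~[]<>((b & ~b) | a), 0   [~->-rule on 1]
4. a, 0   [|-rule on 2 (branches; this branch)]
5. ~<>((b & ~b) | a), 1   [~[]-rule on 3: fresh world 1, 0R1]
6. ~((b & ~b) | a), 1   [~<>-rule on 5 via 1R1]
7. ~(b & ~b), 1   [~|-rule on 6]
8. ~a, 1   [~|-rule on 6]
9. b, 1   [~&-rule on 7 (branches; this branch)]
Accessibility: 0R0, 0R1, 1R1
Complete open branch: countermodel on an S4-frame, so not valid in S4, nor in K, T (the same frame is also a K-frame and a T-frame).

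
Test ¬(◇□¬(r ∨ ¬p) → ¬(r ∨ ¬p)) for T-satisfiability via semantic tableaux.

Satisfiable

1. ¬(◇□¬(r ∨ ¬p) → ¬(r ∨ ¬p)), 0
2. ◇□¬(r ∨ ¬p), 0   [¬→-rule on 1]
3. r ∨ ¬p, 0   [¬→-rule on 1]
4. ¬p, 0   [∨-rule on 3 (branches; this branch)]
5. □¬(r ∨ ¬p), 1   [◇-rule on 2: fresh world 1, 0R1]
6. ¬(r ∨ ¬p), 1   [□-rule on 5 via 1R1]
7. ¬r, 1   [¬∨-rule on 6]
8. p, 1   [¬∨-rule on 6]
Accessibility: 0R0, 0R1, 1R1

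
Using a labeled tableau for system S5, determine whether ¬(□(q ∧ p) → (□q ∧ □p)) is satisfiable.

Unsatisfiable (every branch closes)

1. ¬(□(q ∧ p) → (□q ∧ □p)), 0
2. □(q ∧ p), 0
3. ¬(□q ∧ □p), 0
4. q ∧ p, 0
5. q, 0
6. p, 0
7. ¬□p, 0
8. ¬p, 1
9. q ∧ p, 1
10. q, 1
11. p, 1
Accessibility: 0R0, 0R1, 1R0, 1R1
Branch closes: p and ¬p both at 1.
(One branch shown.) All branches close.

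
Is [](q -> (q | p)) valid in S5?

Tableau for the negation ~[](q -> (q | p)):
1. ~[](q -> (q | p)), 0
2. ~(q -> (q | p)), 1
3. q, 1
4. ~(q | p), 1
5. ~q, 1
6. ~p, 1
Accessibility: 0R0, 0R1, 1R0, 1R1
Branch closes: q and ~q both at 1.
All branches of the negation close; one closing branch shown above.

Valid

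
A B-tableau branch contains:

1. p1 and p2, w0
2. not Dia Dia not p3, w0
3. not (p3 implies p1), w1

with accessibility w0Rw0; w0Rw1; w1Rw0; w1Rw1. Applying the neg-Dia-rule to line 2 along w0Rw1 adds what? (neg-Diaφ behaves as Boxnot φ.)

neg-Diaφ behaves as Boxnot φ: propagate the negated body to each accessible world.

not Dia not p3, w1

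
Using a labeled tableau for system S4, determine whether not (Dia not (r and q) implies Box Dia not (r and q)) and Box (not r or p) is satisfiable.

1. not (Dia not (r and q) implies Box Dia not (r and q)) and Box (not r or p), 0
2. not (Dia not (r and q) implies Box Dia not (r and q)), 0
3. Box (not r or p), 0
4. Dia not (r and q), 0
5. not Box Dia not (r and q), 0
6. not r or p, 0
7. p, 0
8. not (r and q), 1
9. not r or p, 1
10. not q, 1
11. p, 1
12. not Dia not (r and q), 2
13. not r or p, 2
14. r and q, 2
15. r, 2
16. q, 2
17. p, 2
Accessibility: 0R0, 0R1, 0R2, 1R1, 2R2

Satisfiable (open branch found)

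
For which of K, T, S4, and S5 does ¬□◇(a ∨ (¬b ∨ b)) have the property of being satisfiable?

T-tableau for the formula:
1. ¬□◇(a ∨ (¬b ∨ b)), u
2. ¬◇(a ∨ (¬b ∨ b)), v   [¬□-rule on 1: fresh world v, uRv]
3. ¬(a ∨ (¬b ∨ b)), v   [¬◇-rule on 2 via vRv]
4. ¬a, v   [¬∨-rule on 3]
5. ¬(¬b ∨ b), v   [¬∨-rule on 3]
6. b, v   [¬∨-rule on 5]
7. ¬b, v   [¬∨-rule on 5]
Accessibility: uRu, uRv, vRv
Branch closes: b and ¬b both at v.
Every branch closes (one shown): unsatisfiable in T, hence also in S4, S5 (every S4/S5-frame is a T-frame).
K-tableau for the formula:
1. ¬□◇(a ∨ (¬b ∨ b)), u
2. ¬◇(a ∨ (¬b ∨ b)), v   [¬□-rule on 1: fresh world v, uRv]
Accessibility: uRv
Complete open branch: satisfiable in K.

K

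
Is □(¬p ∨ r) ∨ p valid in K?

No, not valid

Tableau for the negation ¬(□(¬p ∨ r) ∨ p):
1. ¬(□(¬p ∨ r) ∨ p), u
2. ¬□(¬p ∨ r), u   [¬∨-rule on 1]
3. ¬p, u   [¬∨-rule on 1]
4. ¬(¬p ∨ r), v   [¬□-rule on 2: fresh world v, uRv]
5. p, v   [¬∨-rule on 4]
6. ¬r, v   [¬∨-rule on 4]
Accessibility: uRv
The negation has an open branch (countermodel exists).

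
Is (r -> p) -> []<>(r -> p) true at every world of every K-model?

Invalid (countermodel exists)

Tableau for the negation ~((r -> p) -> []<>(r -> p)):
1. ~((r -> p) -> []<>(r -> p)), w0
2. r -> p, w0   [~->-rule on 1]
3. ~[]<>(r -> p), w0   [~->-rule on 1]
4. p, w0   [->-rule on 2 (branches; this branch)]
5. ~<>(r -> p), w1   [~[]-rule on 3: fresh world w1, w0Rw1]
Accessibility: w0Rw1
The negation has an open branch (countermodel exists).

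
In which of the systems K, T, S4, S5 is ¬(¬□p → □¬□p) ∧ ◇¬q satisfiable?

K, T, S4

S4-tableau for the formula:
1. ¬(¬□p → □¬□p) ∧ ◇¬q, w0
2. ¬(¬□p → □¬□p), w0
3. ◇¬q, w0
4. ¬□p, w0
5. ¬□¬□p, w0
6. ¬q, w1
7. ¬p, w2
8. □p, w3
9. p, w3
Accessibility: w0Rw0, w0Rw1, w0Rw2, w0Rw3, w1Rw1, w2Rw2, w3Rw3
Complete open branch: satisfiable in S4, hence also in K, T (this S4-model is also a K-model and a T-model).
S5-tableau for the formula:
1. ¬(¬□p → □¬□p) ∧ ◇¬q, w0
2. ¬(¬□p → □¬□p), w0
3. ◇¬q, w0
4. ¬□p, w0
5. ¬□¬□p, w0
6. ¬q, w1
7. ¬p, w2
8. □p, w3
9. p, w0
10. p, w1
11. p, w2
Accessibility: w0Rw0, w0Rw1, w0Rw2, w0Rw3, w1Rw0, w1Rw1, w1Rw2, w1Rw3, w2Rw0, w2Rw1, w2Rw2, w2Rw3, w3Rw0, w3Rw1, w3Rw2, w3Rw3
Branch closes: p and ¬p both at w2.
Every branch closes (one shown): unsatisfiable in S5.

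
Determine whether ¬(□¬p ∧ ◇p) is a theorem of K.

Tableau for the negation □¬p ∧ ◇p:
1. □¬p ∧ ◇p, w0
2. □¬p, w0
3. ◇p, w0
4. p, w1
5. ¬p, w1
Accessibility: w0Rw1
Branch closes: p and ¬p both at w1.
All branches of the negation close; one closing branch shown above.

Yes, valid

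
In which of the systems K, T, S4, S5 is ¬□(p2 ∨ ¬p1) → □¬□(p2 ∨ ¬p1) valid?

S5

S4-tableau for the negation ¬(¬□(p2 ∨ ¬p1) → □¬□(p2 ∨ ¬p1)):
1. ¬(¬□(p2 ∨ ¬p1) → □¬□(p2 ∨ ¬p1)), w0
2. ¬□(p2 ∨ ¬p1), w0   [¬→-rule on 1]
3. ¬□¬□(p2 ∨ ¬p1), w0   [¬→-rule on 1]
4. ¬(p2 ∨ ¬p1), w1   [¬□-rule on 2: fresh world w1, w0Rw1]
5. ¬p2, w1   [¬∨-rule on 4]
6. p1, w1   [¬∨-rule on 4]
7. □(p2 ∨ ¬p1), w2   [¬□-rule on 3: fresh world w2, w0Rw2]
8. p2 ∨ ¬p1, w2   [□-rule on 7 via w2Rw2]
9. ¬p1, w2   [∨-rule on 8 (branches; this branch)]
Accessibility: w0Rw0, w0Rw1, w0Rw2, w1Rw1, w2Rw2
Complete open branch: countermodel on an S4-frame, so not valid in S4, nor in K, T (the same frame is also a K-frame and a T-frame).
S5-tableau for the negation ¬(¬□(p2 ∨ ¬p1) → □¬□(p2 ∨ ¬p1)):
1. ¬(¬□(p2 ∨ ¬p1) → □¬□(p2 ∨ ¬p1)), w0
2. ¬□(p2 ∨ ¬p1), w0   [¬→-rule on 1]
3. ¬□¬□(p2 ∨ ¬p1), w0   [¬→-rule on 1]
4. ¬(p2 ∨ ¬p1), w1   [¬□-rule on 2: fresh world w1, w0Rw1]
5. ¬p2, w1   [¬∨-rule on 4]
6. p1, w1   [¬∨-rule on 4]
7. □(p2 ∨ ¬p1), w2   [¬□-rule on 3: fresh world w2, w0Rw2]
8. p2 ∨ ¬p1, w0   [□-rule on 7 via w2Rw0]
9. p2 ∨ ¬p1, w1   [□-rule on 7 via w2Rw1]
10. p2 ∨ ¬p1, w2   [□-rule on 7 via w2Rw2]
11. ¬p1, w0   [∨-rule on 8 (branches; this branch)]
12. ¬p1, w1   [∨-rule on 9 (branches; this branch)]
Accessibility: w0Rw0, w0Rw1, w0Rw2, w1Rw0, w1Rw1, w1Rw2, w2Rw0, w2Rw1, w2Rw2
Branch closes: p1 and ¬p1 both at w1.
Every branch closes (one shown): valid in S5.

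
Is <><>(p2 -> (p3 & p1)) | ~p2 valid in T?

Tableau for the negation ~(<><>(p2 -> (p3 & p1)) | ~p2):
1. ~(<><>(p2 -> (p3 & p1)) | ~p2), w0
2. ~<><>(p2 -> (p3 & p1)), w0
3. p2, w0
4. ~<>(p2 -> (p3 & p1)), w0
5. ~(p2 -> (p3 & p1)), w0
6. ~(p3 & p1), w0
7. ~p1, w0
Accessibility: w0Rw0
The negation has an open branch (countermodel exists).

Invalid (countermodel exists)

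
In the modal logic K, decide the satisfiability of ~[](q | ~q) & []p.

Unsatisfiable

1. ~[](q | ~q) & []p, u
2. ~[](q | ~q), u
3. []p, u
4. ~(q | ~q), v
5. ~q, v
6. q, v
Accessibility: uRv
Branch closes: q and ~q both at v.
(One branch shown.) All branches close.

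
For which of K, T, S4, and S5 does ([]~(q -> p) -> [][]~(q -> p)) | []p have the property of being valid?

S4-tableau for the negation ~(([]~(q -> p) -> [][]~(q -> p)) | []p):
1. ~(([]~(q -> p) -> [][]~(q -> p)) | []p), u
2. ~([]~(q -> p) -> [][]~(q -> p)), u   [~|-rule on 1]
3. ~[]p, u   [~|-rule on 1]
4. []~(q -> p), u   [~->-rule on 2]
5. ~[][]~(q -> p), u   [~->-rule on 2]
6. ~(q -> p), u   [[]-rule on 4 via uRu]
7. q, u   [~->-rule on 6]
8. ~p, u   [~->-rule on 6]
9. ~p, v   [~[]-rule on 3: fresh world v, uRv]
10. ~(q -> p), v   [[]-rule on 4 via uRv]
11. q, v   [~->-rule on 10]
12. ~[]~(q -> p), w   [~[]-rule on 5: fresh world w, uRw]
13. ~(q -> p), w   [[]-rule on 4 via uRw]
14. q, w   [~->-rule on 13]
15. ~p, w   [~->-rule on 13]
16. q -> p, x   [~[]-rule on 12: fresh world x, wRx]
17. ~(q -> p), x   [[]-rule on 4 via uRx]
18. q, x   [~->-rule on 17]
19. ~p, x   [~->-rule on 17]
20. p, x   [->-rule on 16 (branches; this branch)]
Accessibility: uRu, uRv, uRw, uRx, vRv, wRw, wRx, xRx
Branch closes: p and ~p both at x.
Every branch closes (one shown): valid in S4, hence also in S5 (every theorem of S4 is a theorem of S5).
T-tableau for the negation ~(([]~(q -> p) -> [][]~(q -> p)) | []p):
1. ~(([]~(q -> p) -> [][]~(q -> p)) | []p), u
2. ~([]~(q -> p) -> [][]~(q -> p)), u   [~|-rule on 1]
3. ~[]p, u   [~|-rule on 1]
4. []~(q -> p), u   [~->-rule on 2]
5. ~[][]~(q -> p), u   [~->-rule on 2]
6. ~(q -> p), u   [[]-rule on 4 via uRu]
7. q, u   [~->-rule on 6]
8. ~p, u   [~->-rule on 6]
9. ~p, v   [~[]-rule on 3: fresh world v, uRv]
10. ~(q -> p), v   [[]-rule on 4 via uRv]
11. q, v   [~->-rule on 10]
12. ~[]~(q -> p), w   [~[]-rule on 5: fresh world w, uRw]
13. ~(q -> p), w   [[]-rule on 4 via uRw]
14. q, w   [~->-rule on 13]
15. ~p, w   [~->-rule on 13]
16. q -> p, x   [~[]-rule on 12: fresh world x, wRx]
17. p, x   [->-rule on 16 (branches; this branch)]
Accessibility: uRu, uRv, uRw, vRv, wRw, wRx, xRx
Complete open branch: countermodel on a T-frame, so not valid in T, nor in K (the same frame is also a K-frame).

S4, S5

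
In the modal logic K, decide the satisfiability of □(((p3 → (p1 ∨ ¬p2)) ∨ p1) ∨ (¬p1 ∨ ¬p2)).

1. □(((p3 → (p1 ∨ ¬p2)) ∨ p1) ∨ (¬p1 ∨ ¬p2)), 0

Yes, satisfiable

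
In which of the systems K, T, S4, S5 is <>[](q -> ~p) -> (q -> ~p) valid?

S5-tableau for the negation ~(<>[](q -> ~p) -> (q -> ~p)):
1. ~(<>[](q -> ~p) -> (q -> ~p)), 0
2. <>[](q -> ~p), 0
3. ~(q -> ~p), 0
4. q, 0
5. p, 0
6. [](q -> ~p), 1
7. q -> ~p, 0
8. q -> ~p, 1
9. ~p, 0
Accessibility: 0R0, 0R1, 1R0, 1R1
Branch closes: p and ~p both at 0.
Every branch closes (one shown): valid in S5.
S4-tableau for the negation ~(<>[](q -> ~p) -> (q -> ~p)):
1. ~(<>[](q -> ~p) -> (q -> ~p)), 0
2. <>[](q -> ~p), 0
3. ~(q -> ~p), 0
4. q, 0
5. p, 0
6. [](q -> ~p), 1
7. q -> ~p, 1
8. ~p, 1
Accessibility: 0R0, 0R1, 1R1
Complete open branch: countermodel on an S4-frame, so not valid in S4, nor in K, T (the same frame is also a K-frame and a T-frame).

S5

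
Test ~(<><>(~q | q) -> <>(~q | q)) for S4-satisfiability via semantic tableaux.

Unsatisfiable (every branch closes)

1. ~(<><>(~q | q) -> <>(~q | q)), w0
2. <><>(~q | q), w0
3. ~<>(~q | q), w0
4. ~(~q | q), w0
5. q, w0
6. ~q, w0
Accessibility: w0Rw0
Branch closes: q and ~q both at w0.
(One branch shown.) All branches close.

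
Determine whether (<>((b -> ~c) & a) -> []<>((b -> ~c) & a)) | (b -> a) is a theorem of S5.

Valid

Tableau for the negation ~((<>((b -> ~c) & a) -> []<>((b -> ~c) & a)) | (b -> a)):
1. ~((<>((b -> ~c) & a) -> []<>((b -> ~c) & a)) | (b -> a)), u
2. ~(<>((b -> ~c) & a) -> []<>((b -> ~c) & a)), u   [~|-rule on 1]
3. ~(b -> a), u   [~|-rule on 1]
4. <>((b -> ~c) & a), u   [~->-rule on 2]
5. ~[]<>((b -> ~c) & a), u   [~->-rule on 2]
6. b, u   [~->-rule on 3]
7. ~a, u   [~->-rule on 3]
8. (b -> ~c) & a, v   [<>-rule on 4: fresh world v, uRv]
9. b -> ~c, v   [&-rule on 8]
10. a, v   [&-rule on 8]
11. ~c, v   [->-rule on 9 (branches; this branch)]
12. ~<>((b -> ~c) & a), w   [~[]-rule on 5: fresh world w, uRw]
13. ~((b -> ~c) & a), u   [~<>-rule on 12 via wRu]
14. ~((b -> ~c) & a), v   [~<>-rule on 12 via wRv]
15. ~((b -> ~c) & a), w   [~<>-rule on 12 via wRw]
16. ~(b -> ~c), u   [~&-rule on 13 (branches; this branch)]
17. c, u   [~->-rule on 16]
18. ~(b -> ~c), v   [~&-rule on 14 (branches; this branch)]
19. b, v   [~->-rule on 18]
20. c, v   [~->-rule on 18]
Accessibility: uRu, uRv, uRw, vRu, vRv, vRw, wRu, wRv, wRw
Branch closes: c and ~c both at v.
All branches of the negation close; one closing branch shown above.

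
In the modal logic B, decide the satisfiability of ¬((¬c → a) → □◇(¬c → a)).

Unsatisfiable (every branch closes)

1. ¬((¬c → a) → □◇(¬c → a)), w0
2. ¬c → a, w0   [¬→-rule on 1]
3. ¬□◇(¬c → a), w0   [¬→-rule on 1]
4. a, w0   [→-rule on 2 (branches; this branch)]
5. ¬◇(¬c → a), w1   [¬□-rule on 3: fresh world w1, w0Rw1]
6. ¬(¬c → a), w0   [¬◇-rule on 5 via w1Rw0]
7. ¬c, w0   [¬→-rule on 6]
8. ¬a, w0   [¬→-rule on 6]
Accessibility: w0Rw0, w0Rw1, w1Rw0, w1Rw1
Branch closes: a and ¬a both at w0.
All branches of the tableau close; one closing branch shown above.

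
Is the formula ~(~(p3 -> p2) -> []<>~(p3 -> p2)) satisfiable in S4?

1. ~(~(p3 -> p2) -> []<>~(p3 -> p2)), u
2. ~(p3 -> p2), u
3. ~[]<>~(p3 -> p2), u
4. p3, u
5. ~p2, u
6. ~<>~(p3 -> p2), v
7. p3 -> p2, v
8. p2, v
Accessibility: uRu, uRv, vRv

Yes, satisfiable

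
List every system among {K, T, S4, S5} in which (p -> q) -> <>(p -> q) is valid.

K-tableau for the negation ~((p -> q) -> <>(p -> q)):
1. ~((p -> q) -> <>(p -> q)), 0
2. p -> q, 0
3. ~<>(p -> q), 0
4. q, 0
Complete open branch: countermodel on a K-frame, so not valid in K.
T-tableau for the negation ~((p -> q) -> <>(p -> q)):
1. ~((p -> q) -> <>(p -> q)), 0
2. p -> q, 0
3. ~<>(p -> q), 0
4. ~(p -> q), 0
5. p, 0
6. ~q, 0
7. q, 0
Accessibility: 0R0
Branch closes: q and ~q both at 0.
Every branch closes (one shown): valid in T, hence also in S4, S5 (every theorem of T is a theorem of S4 and S5).

T, S4, S5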